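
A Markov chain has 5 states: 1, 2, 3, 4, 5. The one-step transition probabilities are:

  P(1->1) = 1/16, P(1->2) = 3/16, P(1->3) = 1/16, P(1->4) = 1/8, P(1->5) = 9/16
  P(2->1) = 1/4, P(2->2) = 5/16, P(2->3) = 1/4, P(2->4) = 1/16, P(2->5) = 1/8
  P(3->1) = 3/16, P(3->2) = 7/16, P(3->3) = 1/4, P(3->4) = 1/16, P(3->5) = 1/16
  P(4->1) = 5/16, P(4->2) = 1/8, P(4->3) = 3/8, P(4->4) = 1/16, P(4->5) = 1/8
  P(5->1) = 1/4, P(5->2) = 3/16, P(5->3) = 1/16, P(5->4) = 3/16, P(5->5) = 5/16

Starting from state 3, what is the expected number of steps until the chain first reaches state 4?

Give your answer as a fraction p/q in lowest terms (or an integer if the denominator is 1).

Answer: 832/87

Derivation:
Let h_i = expected steps to first reach 4 from state i.
Boundary: h_4 = 0.
First-step equations for the other states:
  h_1 = 1 + 1/16*h_1 + 3/16*h_2 + 1/16*h_3 + 1/8*h_4 + 9/16*h_5
  h_2 = 1 + 1/4*h_1 + 5/16*h_2 + 1/4*h_3 + 1/16*h_4 + 1/8*h_5
  h_3 = 1 + 3/16*h_1 + 7/16*h_2 + 1/4*h_3 + 1/16*h_4 + 1/16*h_5
  h_5 = 1 + 1/4*h_1 + 3/16*h_2 + 1/16*h_3 + 3/16*h_4 + 5/16*h_5

Substituting h_4 = 0 and rearranging gives the linear system (I - Q) h = 1:
  [15/16, -3/16, -1/16, -9/16] . (h_1, h_2, h_3, h_5) = 1
  [-1/4, 11/16, -1/4, -1/8] . (h_1, h_2, h_3, h_5) = 1
  [-3/16, -7/16, 3/4, -1/16] . (h_1, h_2, h_3, h_5) = 1
  [-1/4, -3/16, -1/16, 11/16] . (h_1, h_2, h_3, h_5) = 1

Solving yields:
  h_1 = 2176/261
  h_2 = 12272/1305
  h_3 = 832/87
  h_5 = 10336/1305

Starting state is 3, so the expected hitting time is h_3 = 832/87.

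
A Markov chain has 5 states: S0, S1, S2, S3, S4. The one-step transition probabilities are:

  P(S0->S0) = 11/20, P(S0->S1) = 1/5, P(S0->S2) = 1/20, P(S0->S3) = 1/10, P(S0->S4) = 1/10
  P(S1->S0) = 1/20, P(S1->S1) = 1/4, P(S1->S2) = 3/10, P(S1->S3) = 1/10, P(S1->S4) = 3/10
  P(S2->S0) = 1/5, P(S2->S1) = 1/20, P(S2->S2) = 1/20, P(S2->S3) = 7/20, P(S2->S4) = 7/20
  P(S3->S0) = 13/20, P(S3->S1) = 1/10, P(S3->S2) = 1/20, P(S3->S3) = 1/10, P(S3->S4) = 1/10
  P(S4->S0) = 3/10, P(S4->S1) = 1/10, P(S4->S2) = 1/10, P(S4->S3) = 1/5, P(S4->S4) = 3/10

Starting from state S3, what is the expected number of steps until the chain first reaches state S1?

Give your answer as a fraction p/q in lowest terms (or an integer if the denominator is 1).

Answer: 154/23

Derivation:
Let h_i = expected steps to first reach S1 from state i.
Boundary: h_S1 = 0.
First-step equations for the other states:
  h_S0 = 1 + 11/20*h_S0 + 1/5*h_S1 + 1/20*h_S2 + 1/10*h_S3 + 1/10*h_S4
  h_S2 = 1 + 1/5*h_S0 + 1/20*h_S1 + 1/20*h_S2 + 7/20*h_S3 + 7/20*h_S4
  h_S3 = 1 + 13/20*h_S0 + 1/10*h_S1 + 1/20*h_S2 + 1/10*h_S3 + 1/10*h_S4
  h_S4 = 1 + 3/10*h_S0 + 1/10*h_S1 + 1/10*h_S2 + 1/5*h_S3 + 3/10*h_S4

Substituting h_S1 = 0 and rearranging gives the linear system (I - Q) h = 1:
  [9/20, -1/20, -1/10, -1/10] . (h_S0, h_S2, h_S3, h_S4) = 1
  [-1/5, 19/20, -7/20, -7/20] . (h_S0, h_S2, h_S3, h_S4) = 1
  [-13/20, -1/20, 9/10, -1/10] . (h_S0, h_S2, h_S3, h_S4) = 1
  [-3/10, -1/10, -1/5, 7/10] . (h_S0, h_S2, h_S3, h_S4) = 1

Solving yields:
  h_S0 = 140/23
  h_S2 = 1528/207
  h_S3 = 154/23
  h_S4 = 1450/207

Starting state is S3, so the expected hitting time is h_S3 = 154/23.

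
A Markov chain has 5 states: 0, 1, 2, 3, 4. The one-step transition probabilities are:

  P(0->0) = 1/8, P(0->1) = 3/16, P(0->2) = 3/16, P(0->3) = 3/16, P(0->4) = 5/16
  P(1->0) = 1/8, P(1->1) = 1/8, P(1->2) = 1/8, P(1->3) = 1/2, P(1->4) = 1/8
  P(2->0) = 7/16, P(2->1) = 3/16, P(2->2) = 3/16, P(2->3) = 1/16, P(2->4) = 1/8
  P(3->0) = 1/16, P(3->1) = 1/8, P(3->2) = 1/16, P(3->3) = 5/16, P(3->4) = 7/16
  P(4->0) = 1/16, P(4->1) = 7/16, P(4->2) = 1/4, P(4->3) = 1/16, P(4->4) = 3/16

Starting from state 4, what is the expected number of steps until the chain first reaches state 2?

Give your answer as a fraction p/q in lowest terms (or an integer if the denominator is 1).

Answer: 34904/5793

Derivation:
Let h_i = expected steps to first reach 2 from state i.
Boundary: h_2 = 0.
First-step equations for the other states:
  h_0 = 1 + 1/8*h_0 + 3/16*h_1 + 3/16*h_2 + 3/16*h_3 + 5/16*h_4
  h_1 = 1 + 1/8*h_0 + 1/8*h_1 + 1/8*h_2 + 1/2*h_3 + 1/8*h_4
  h_3 = 1 + 1/16*h_0 + 1/8*h_1 + 1/16*h_2 + 5/16*h_3 + 7/16*h_4
  h_4 = 1 + 1/16*h_0 + 7/16*h_1 + 1/4*h_2 + 1/16*h_3 + 3/16*h_4

Substituting h_2 = 0 and rearranging gives the linear system (I - Q) h = 1:
  [7/8, -3/16, -3/16, -5/16] . (h_0, h_1, h_3, h_4) = 1
  [-1/8, 7/8, -1/2, -1/8] . (h_0, h_1, h_3, h_4) = 1
  [-1/16, -1/8, 11/16, -7/16] . (h_0, h_1, h_3, h_4) = 1
  [-1/16, -7/16, -1/16, 13/16] . (h_0, h_1, h_3, h_4) = 1

Solving yields:
  h_0 = 36608/5793
  h_1 = 40448/5793
  h_3 = 41320/5793
  h_4 = 34904/5793

Starting state is 4, so the expected hitting time is h_4 = 34904/5793.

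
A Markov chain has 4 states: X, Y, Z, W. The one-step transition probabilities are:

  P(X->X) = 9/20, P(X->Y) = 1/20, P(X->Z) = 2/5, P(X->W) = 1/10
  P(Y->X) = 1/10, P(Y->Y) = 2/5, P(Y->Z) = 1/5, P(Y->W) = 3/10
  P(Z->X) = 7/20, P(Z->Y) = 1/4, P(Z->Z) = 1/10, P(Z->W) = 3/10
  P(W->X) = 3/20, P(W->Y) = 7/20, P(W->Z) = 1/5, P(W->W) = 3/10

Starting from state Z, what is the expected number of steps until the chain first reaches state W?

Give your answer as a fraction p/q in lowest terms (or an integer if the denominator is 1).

Answer: 286/67

Derivation:
Let h_i = expected steps to first reach W from state i.
Boundary: h_W = 0.
First-step equations for the other states:
  h_X = 1 + 9/20*h_X + 1/20*h_Y + 2/5*h_Z + 1/10*h_W
  h_Y = 1 + 1/10*h_X + 2/5*h_Y + 1/5*h_Z + 3/10*h_W
  h_Z = 1 + 7/20*h_X + 1/4*h_Y + 1/10*h_Z + 3/10*h_W

Substituting h_W = 0 and rearranging gives the linear system (I - Q) h = 1:
  [11/20, -1/20, -2/5] . (h_X, h_Y, h_Z) = 1
  [-1/10, 3/5, -1/5] . (h_X, h_Y, h_Z) = 1
  [-7/20, -1/4, 9/10] . (h_X, h_Y, h_Z) = 1

Solving yields:
  h_X = 354/67
  h_Y = 266/67
  h_Z = 286/67

Starting state is Z, so the expected hitting time is h_Z = 286/67.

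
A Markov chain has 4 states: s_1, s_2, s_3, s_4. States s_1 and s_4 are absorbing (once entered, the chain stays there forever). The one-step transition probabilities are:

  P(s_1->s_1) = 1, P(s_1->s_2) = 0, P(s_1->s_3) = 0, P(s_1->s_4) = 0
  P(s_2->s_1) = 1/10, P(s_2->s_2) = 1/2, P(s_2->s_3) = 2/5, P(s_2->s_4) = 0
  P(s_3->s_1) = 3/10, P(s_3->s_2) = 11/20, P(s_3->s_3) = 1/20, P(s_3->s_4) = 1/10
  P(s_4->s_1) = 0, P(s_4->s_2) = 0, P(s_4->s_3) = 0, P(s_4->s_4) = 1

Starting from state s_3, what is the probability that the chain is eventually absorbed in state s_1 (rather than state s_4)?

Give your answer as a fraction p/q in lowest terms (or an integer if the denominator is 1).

Let a_i = P(absorbed in s_1 | start in state i).
Boundary conditions: a_s_1 = 1, a_s_4 = 0.
For each transient state i, a_i = sum_j P(i->j) * a_j:
  a_s_2 = 1/10*a_s_1 + 1/2*a_s_2 + 2/5*a_s_3 + 0*a_s_4
  a_s_3 = 3/10*a_s_1 + 11/20*a_s_2 + 1/20*a_s_3 + 1/10*a_s_4

Substituting a_s_1 = 1 and a_s_4 = 0, rearrange to (I - Q) a = r where r[i] = P(i -> s_1):
  [1/2, -2/5] . (a_s_2, a_s_3) = 1/10
  [-11/20, 19/20] . (a_s_2, a_s_3) = 3/10

Solving yields:
  a_s_2 = 43/51
  a_s_3 = 41/51

Starting state is s_3, so the absorption probability is a_s_3 = 41/51.

Answer: 41/51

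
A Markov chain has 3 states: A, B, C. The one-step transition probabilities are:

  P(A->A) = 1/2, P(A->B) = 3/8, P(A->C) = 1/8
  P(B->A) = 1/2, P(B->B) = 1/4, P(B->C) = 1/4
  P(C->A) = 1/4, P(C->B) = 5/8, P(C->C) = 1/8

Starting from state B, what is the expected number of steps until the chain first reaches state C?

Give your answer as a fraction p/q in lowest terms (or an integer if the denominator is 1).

Let h_i = expected steps to first reach C from state i.
Boundary: h_C = 0.
First-step equations for the other states:
  h_A = 1 + 1/2*h_A + 3/8*h_B + 1/8*h_C
  h_B = 1 + 1/2*h_A + 1/4*h_B + 1/4*h_C

Substituting h_C = 0 and rearranging gives the linear system (I - Q) h = 1:
  [1/2, -3/8] . (h_A, h_B) = 1
  [-1/2, 3/4] . (h_A, h_B) = 1

Solving yields:
  h_A = 6
  h_B = 16/3

Starting state is B, so the expected hitting time is h_B = 16/3.

Answer: 16/3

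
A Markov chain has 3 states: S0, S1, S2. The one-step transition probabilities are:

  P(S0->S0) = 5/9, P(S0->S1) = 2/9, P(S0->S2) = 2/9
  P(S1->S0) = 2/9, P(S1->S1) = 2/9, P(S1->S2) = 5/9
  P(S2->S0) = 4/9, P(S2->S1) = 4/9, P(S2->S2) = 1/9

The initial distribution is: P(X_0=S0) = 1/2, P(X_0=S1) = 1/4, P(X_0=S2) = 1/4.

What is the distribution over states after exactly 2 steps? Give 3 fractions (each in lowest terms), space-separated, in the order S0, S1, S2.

Propagating the distribution step by step (d_{t+1} = d_t * P):
d_0 = (S0=1/2, S1=1/4, S2=1/4)
  d_1[S0] = 1/2*5/9 + 1/4*2/9 + 1/4*4/9 = 4/9
  d_1[S1] = 1/2*2/9 + 1/4*2/9 + 1/4*4/9 = 5/18
  d_1[S2] = 1/2*2/9 + 1/4*5/9 + 1/4*1/9 = 5/18
d_1 = (S0=4/9, S1=5/18, S2=5/18)
  d_2[S0] = 4/9*5/9 + 5/18*2/9 + 5/18*4/9 = 35/81
  d_2[S1] = 4/9*2/9 + 5/18*2/9 + 5/18*4/9 = 23/81
  d_2[S2] = 4/9*2/9 + 5/18*5/9 + 5/18*1/9 = 23/81
d_2 = (S0=35/81, S1=23/81, S2=23/81)

Answer: 35/81 23/81 23/81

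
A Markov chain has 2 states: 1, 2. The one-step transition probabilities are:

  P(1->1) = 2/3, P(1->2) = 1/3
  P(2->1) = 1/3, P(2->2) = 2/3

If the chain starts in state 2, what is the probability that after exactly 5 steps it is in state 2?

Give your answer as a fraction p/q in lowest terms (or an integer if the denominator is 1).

Answer: 122/243

Derivation:
Computing P^5 by repeated multiplication:
P^1 =
  1: [2/3, 1/3]
  2: [1/3, 2/3]
P^2 =
  1: [5/9, 4/9]
  2: [4/9, 5/9]
P^3 =
  1: [14/27, 13/27]
  2: [13/27, 14/27]
P^4 =
  1: [41/81, 40/81]
  2: [40/81, 41/81]
P^5 =
  1: [122/243, 121/243]
  2: [121/243, 122/243]

(P^5)[2 -> 2] = 122/243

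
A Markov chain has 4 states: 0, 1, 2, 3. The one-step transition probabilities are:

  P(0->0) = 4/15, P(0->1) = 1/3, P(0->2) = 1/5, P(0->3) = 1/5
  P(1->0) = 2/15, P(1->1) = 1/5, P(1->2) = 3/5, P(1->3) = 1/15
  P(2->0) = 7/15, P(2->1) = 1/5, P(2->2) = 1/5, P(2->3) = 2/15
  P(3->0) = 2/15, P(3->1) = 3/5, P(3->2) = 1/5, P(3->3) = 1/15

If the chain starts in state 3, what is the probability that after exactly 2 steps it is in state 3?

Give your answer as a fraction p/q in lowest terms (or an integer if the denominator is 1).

Answer: 22/225

Derivation:
Computing P^2 by repeated multiplication:
P^1 =
  0: [4/15, 1/3, 1/5, 1/5]
  1: [2/15, 1/5, 3/5, 1/15]
  2: [7/15, 1/5, 1/5, 2/15]
  3: [2/15, 3/5, 1/5, 1/15]
P^2 =
  0: [53/225, 71/225, 1/3, 26/225]
  1: [79/225, 11/45, 7/25, 28/225]
  2: [59/225, 71/225, 7/25, 32/225]
  3: [49/225, 11/45, 11/25, 22/225]

(P^2)[3 -> 3] = 22/225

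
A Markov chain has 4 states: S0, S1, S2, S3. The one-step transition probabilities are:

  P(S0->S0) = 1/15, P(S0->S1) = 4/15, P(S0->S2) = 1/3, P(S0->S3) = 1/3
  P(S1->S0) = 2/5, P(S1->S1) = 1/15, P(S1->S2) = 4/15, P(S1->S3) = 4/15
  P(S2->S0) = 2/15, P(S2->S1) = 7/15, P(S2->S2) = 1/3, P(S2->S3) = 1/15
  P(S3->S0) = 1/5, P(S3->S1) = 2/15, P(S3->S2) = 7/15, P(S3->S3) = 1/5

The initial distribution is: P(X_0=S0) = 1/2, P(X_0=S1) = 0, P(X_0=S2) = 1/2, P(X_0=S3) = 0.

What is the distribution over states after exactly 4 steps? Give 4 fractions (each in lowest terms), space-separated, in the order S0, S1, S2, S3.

Propagating the distribution step by step (d_{t+1} = d_t * P):
d_0 = (S0=1/2, S1=0, S2=1/2, S3=0)
  d_1[S0] = 1/2*1/15 + 0*2/5 + 1/2*2/15 + 0*1/5 = 1/10
  d_1[S1] = 1/2*4/15 + 0*1/15 + 1/2*7/15 + 0*2/15 = 11/30
  d_1[S2] = 1/2*1/3 + 0*4/15 + 1/2*1/3 + 0*7/15 = 1/3
  d_1[S3] = 1/2*1/3 + 0*4/15 + 1/2*1/15 + 0*1/5 = 1/5
d_1 = (S0=1/10, S1=11/30, S2=1/3, S3=1/5)
  d_2[S0] = 1/10*1/15 + 11/30*2/5 + 1/3*2/15 + 1/5*1/5 = 107/450
  d_2[S1] = 1/10*4/15 + 11/30*1/15 + 1/3*7/15 + 1/5*2/15 = 7/30
  d_2[S2] = 1/10*1/3 + 11/30*4/15 + 1/3*1/3 + 1/5*7/15 = 151/450
  d_2[S3] = 1/10*1/3 + 11/30*4/15 + 1/3*1/15 + 1/5*1/5 = 29/150
d_2 = (S0=107/450, S1=7/30, S2=151/450, S3=29/150)
  d_3[S0] = 107/450*1/15 + 7/30*2/5 + 151/450*2/15 + 29/150*1/5 = 26/135
  d_3[S1] = 107/450*4/15 + 7/30*1/15 + 151/450*7/15 + 29/150*2/15 = 98/375
  d_3[S2] = 107/450*1/3 + 7/30*4/15 + 151/450*1/3 + 29/150*7/15 = 773/2250
  d_3[S3] = 107/450*1/3 + 7/30*4/15 + 151/450*1/15 + 29/150*1/5 = 1367/6750
d_3 = (S0=26/135, S1=98/375, S2=773/2250, S3=1367/6750)
  d_4[S0] = 26/135*1/15 + 98/375*2/5 + 773/2250*2/15 + 1367/6750*1/5 = 20623/101250
  d_4[S1] = 26/135*4/15 + 98/375*1/15 + 773/2250*7/15 + 1367/6750*2/15 = 25931/101250
  d_4[S2] = 26/135*1/3 + 98/375*4/15 + 773/2250*1/3 + 1367/6750*7/15 = 3472/10125
  d_4[S3] = 26/135*1/3 + 98/375*4/15 + 773/2250*1/15 + 1367/6750*1/5 = 9988/50625
d_4 = (S0=20623/101250, S1=25931/101250, S2=3472/10125, S3=9988/50625)

Answer: 20623/101250 25931/101250 3472/10125 9988/50625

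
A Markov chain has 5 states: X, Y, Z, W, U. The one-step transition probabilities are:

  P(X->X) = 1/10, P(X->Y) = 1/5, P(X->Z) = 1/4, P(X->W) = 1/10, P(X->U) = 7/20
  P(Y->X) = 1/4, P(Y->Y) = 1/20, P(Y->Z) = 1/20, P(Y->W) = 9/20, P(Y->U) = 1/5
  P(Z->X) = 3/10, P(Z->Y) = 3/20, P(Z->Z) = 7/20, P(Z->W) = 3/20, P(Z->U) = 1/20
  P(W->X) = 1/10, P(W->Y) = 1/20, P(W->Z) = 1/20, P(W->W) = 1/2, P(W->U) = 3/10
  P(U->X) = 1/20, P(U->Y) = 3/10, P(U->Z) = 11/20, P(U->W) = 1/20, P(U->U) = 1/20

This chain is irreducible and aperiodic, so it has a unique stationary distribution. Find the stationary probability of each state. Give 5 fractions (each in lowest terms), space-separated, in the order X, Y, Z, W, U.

Answer: 24467/150490 21911/150490 18806/75245 38679/150490 27821/150490

Derivation:
The stationary distribution satisfies pi = pi * P, i.e.:
  pi_X = 1/10*pi_X + 1/4*pi_Y + 3/10*pi_Z + 1/10*pi_W + 1/20*pi_U
  pi_Y = 1/5*pi_X + 1/20*pi_Y + 3/20*pi_Z + 1/20*pi_W + 3/10*pi_U
  pi_Z = 1/4*pi_X + 1/20*pi_Y + 7/20*pi_Z + 1/20*pi_W + 11/20*pi_U
  pi_W = 1/10*pi_X + 9/20*pi_Y + 3/20*pi_Z + 1/2*pi_W + 1/20*pi_U
  pi_U = 7/20*pi_X + 1/5*pi_Y + 1/20*pi_Z + 3/10*pi_W + 1/20*pi_U
with normalization: pi_X + pi_Y + pi_Z + pi_W + pi_U = 1.

Using the first 4 balance equations plus normalization, the linear system A*pi = b is:
  [-9/10, 1/4, 3/10, 1/10, 1/20] . pi = 0
  [1/5, -19/20, 3/20, 1/20, 3/10] . pi = 0
  [1/4, 1/20, -13/20, 1/20, 11/20] . pi = 0
  [1/10, 9/20, 3/20, -1/2, 1/20] . pi = 0
  [1, 1, 1, 1, 1] . pi = 1

Solving yields:
  pi_X = 24467/150490
  pi_Y = 21911/150490
  pi_Z = 18806/75245
  pi_W = 38679/150490
  pi_U = 27821/150490

Verification (pi * P):
  24467/150490*1/10 + 21911/150490*1/4 + 18806/75245*3/10 + 38679/150490*1/10 + 27821/150490*1/20 = 24467/150490 = pi_X  (ok)
  24467/150490*1/5 + 21911/150490*1/20 + 18806/75245*3/20 + 38679/150490*1/20 + 27821/150490*3/10 = 21911/150490 = pi_Y  (ok)
  24467/150490*1/4 + 21911/150490*1/20 + 18806/75245*7/20 + 38679/150490*1/20 + 27821/150490*11/20 = 18806/75245 = pi_Z  (ok)
  24467/150490*1/10 + 21911/150490*9/20 + 18806/75245*3/20 + 38679/150490*1/2 + 27821/150490*1/20 = 38679/150490 = pi_W  (ok)
  24467/150490*7/20 + 21911/150490*1/5 + 18806/75245*1/20 + 38679/150490*3/10 + 27821/150490*1/20 = 27821/150490 = pi_U  (ok)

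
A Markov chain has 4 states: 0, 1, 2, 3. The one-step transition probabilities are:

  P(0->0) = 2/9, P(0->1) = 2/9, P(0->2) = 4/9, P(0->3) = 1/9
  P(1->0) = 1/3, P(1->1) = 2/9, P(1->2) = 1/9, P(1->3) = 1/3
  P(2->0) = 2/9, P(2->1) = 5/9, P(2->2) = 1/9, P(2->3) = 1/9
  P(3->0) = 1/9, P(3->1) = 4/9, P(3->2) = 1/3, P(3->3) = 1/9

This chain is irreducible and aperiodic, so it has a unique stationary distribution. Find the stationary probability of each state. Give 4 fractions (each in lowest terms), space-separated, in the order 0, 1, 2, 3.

The stationary distribution satisfies pi = pi * P, i.e.:
  pi_0 = 2/9*pi_0 + 1/3*pi_1 + 2/9*pi_2 + 1/9*pi_3
  pi_1 = 2/9*pi_0 + 2/9*pi_1 + 5/9*pi_2 + 4/9*pi_3
  pi_2 = 4/9*pi_0 + 1/9*pi_1 + 1/9*pi_2 + 1/3*pi_3
  pi_3 = 1/9*pi_0 + 1/3*pi_1 + 1/9*pi_2 + 1/9*pi_3
with normalization: pi_0 + pi_1 + pi_2 + pi_3 = 1.

Using the first 3 balance equations plus normalization, the linear system A*pi = b is:
  [-7/9, 1/3, 2/9, 1/9] . pi = 0
  [2/9, -7/9, 5/9, 4/9] . pi = 0
  [4/9, 1/9, -8/9, 1/3] . pi = 0
  [1, 1, 1, 1] . pi = 1

Solving yields:
  pi_0 = 242/1011
  pi_1 = 115/337
  pi_2 = 235/1011
  pi_3 = 63/337

Verification (pi * P):
  242/1011*2/9 + 115/337*1/3 + 235/1011*2/9 + 63/337*1/9 = 242/1011 = pi_0  (ok)
  242/1011*2/9 + 115/337*2/9 + 235/1011*5/9 + 63/337*4/9 = 115/337 = pi_1  (ok)
  242/1011*4/9 + 115/337*1/9 + 235/1011*1/9 + 63/337*1/3 = 235/1011 = pi_2  (ok)
  242/1011*1/9 + 115/337*1/3 + 235/1011*1/9 + 63/337*1/9 = 63/337 = pi_3  (ok)

Answer: 242/1011 115/337 235/1011 63/337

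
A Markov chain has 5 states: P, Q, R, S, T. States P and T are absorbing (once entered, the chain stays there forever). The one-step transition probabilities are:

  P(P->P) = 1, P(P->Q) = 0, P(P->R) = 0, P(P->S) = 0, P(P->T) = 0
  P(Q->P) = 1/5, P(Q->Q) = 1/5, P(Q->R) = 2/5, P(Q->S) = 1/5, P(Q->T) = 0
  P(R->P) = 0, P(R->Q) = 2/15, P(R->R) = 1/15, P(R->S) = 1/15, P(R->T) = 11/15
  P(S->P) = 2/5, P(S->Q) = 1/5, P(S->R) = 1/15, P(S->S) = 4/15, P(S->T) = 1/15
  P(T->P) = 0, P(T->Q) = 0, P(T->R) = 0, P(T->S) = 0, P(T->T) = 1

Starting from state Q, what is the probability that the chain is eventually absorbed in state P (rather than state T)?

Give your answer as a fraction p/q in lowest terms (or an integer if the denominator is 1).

Let a_i = P(absorbed in P | start in state i).
Boundary conditions: a_P = 1, a_T = 0.
For each transient state i, a_i = sum_j P(i->j) * a_j:
  a_Q = 1/5*a_P + 1/5*a_Q + 2/5*a_R + 1/5*a_S + 0*a_T
  a_R = 0*a_P + 2/15*a_Q + 1/15*a_R + 1/15*a_S + 11/15*a_T
  a_S = 2/5*a_P + 1/5*a_Q + 1/15*a_R + 4/15*a_S + 1/15*a_T

Substituting a_P = 1 and a_T = 0, rearrange to (I - Q) a = r where r[i] = P(i -> P):
  [4/5, -2/5, -1/5] . (a_Q, a_R, a_S) = 1/5
  [-2/15, 14/15, -1/15] . (a_Q, a_R, a_S) = 0
  [-1/5, -1/15, 11/15] . (a_Q, a_R, a_S) = 2/5

Solving yields:
  a_Q = 249/518
  a_R = 61/518
  a_S = 178/259

Starting state is Q, so the absorption probability is a_Q = 249/518.

Answer: 249/518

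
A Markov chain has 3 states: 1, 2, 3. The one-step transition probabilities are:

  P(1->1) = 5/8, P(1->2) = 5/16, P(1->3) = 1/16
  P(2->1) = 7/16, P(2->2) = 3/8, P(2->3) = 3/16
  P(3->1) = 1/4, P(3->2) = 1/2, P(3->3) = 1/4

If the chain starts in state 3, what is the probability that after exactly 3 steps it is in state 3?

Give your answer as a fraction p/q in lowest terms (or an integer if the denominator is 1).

Answer: 147/1024

Derivation:
Computing P^3 by repeated multiplication:
P^1 =
  1: [5/8, 5/16, 1/16]
  2: [7/16, 3/8, 3/16]
  3: [1/4, 1/2, 1/4]
P^2 =
  1: [139/256, 11/32, 29/256]
  2: [31/64, 95/256, 37/256]
  3: [7/16, 25/64, 11/64]
P^3 =
  1: [1061/2048, 1455/4096, 519/4096]
  2: [2053/4096, 743/2048, 557/4096]
  3: [499/1024, 189/512, 147/1024]

(P^3)[3 -> 3] = 147/1024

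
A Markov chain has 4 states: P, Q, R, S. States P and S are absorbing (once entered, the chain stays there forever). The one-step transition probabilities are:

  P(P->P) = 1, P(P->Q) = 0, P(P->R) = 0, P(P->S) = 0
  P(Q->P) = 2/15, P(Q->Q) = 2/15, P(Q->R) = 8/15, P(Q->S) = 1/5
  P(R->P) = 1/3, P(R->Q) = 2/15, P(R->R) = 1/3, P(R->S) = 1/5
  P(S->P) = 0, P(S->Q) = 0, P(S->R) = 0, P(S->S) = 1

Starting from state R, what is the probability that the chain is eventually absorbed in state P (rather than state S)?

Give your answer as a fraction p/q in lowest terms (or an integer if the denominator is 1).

Answer: 23/38

Derivation:
Let a_i = P(absorbed in P | start in state i).
Boundary conditions: a_P = 1, a_S = 0.
For each transient state i, a_i = sum_j P(i->j) * a_j:
  a_Q = 2/15*a_P + 2/15*a_Q + 8/15*a_R + 1/5*a_S
  a_R = 1/3*a_P + 2/15*a_Q + 1/3*a_R + 1/5*a_S

Substituting a_P = 1 and a_S = 0, rearrange to (I - Q) a = r where r[i] = P(i -> P):
  [13/15, -8/15] . (a_Q, a_R) = 2/15
  [-2/15, 2/3] . (a_Q, a_R) = 1/3

Solving yields:
  a_Q = 10/19
  a_R = 23/38

Starting state is R, so the absorption probability is a_R = 23/38.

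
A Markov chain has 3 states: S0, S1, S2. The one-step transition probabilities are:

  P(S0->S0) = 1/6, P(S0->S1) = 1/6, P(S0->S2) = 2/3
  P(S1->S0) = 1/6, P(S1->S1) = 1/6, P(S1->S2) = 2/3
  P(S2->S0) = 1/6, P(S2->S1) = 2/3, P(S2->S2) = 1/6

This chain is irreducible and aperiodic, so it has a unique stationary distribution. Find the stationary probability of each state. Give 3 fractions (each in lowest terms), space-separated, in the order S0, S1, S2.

The stationary distribution satisfies pi = pi * P, i.e.:
  pi_S0 = 1/6*pi_S0 + 1/6*pi_S1 + 1/6*pi_S2
  pi_S1 = 1/6*pi_S0 + 1/6*pi_S1 + 2/3*pi_S2
  pi_S2 = 2/3*pi_S0 + 2/3*pi_S1 + 1/6*pi_S2
with normalization: pi_S0 + pi_S1 + pi_S2 = 1.

Using the first 2 balance equations plus normalization, the linear system A*pi = b is:
  [-5/6, 1/6, 1/6] . pi = 0
  [1/6, -5/6, 2/3] . pi = 0
  [1, 1, 1] . pi = 1

Solving yields:
  pi_S0 = 1/6
  pi_S1 = 7/18
  pi_S2 = 4/9

Verification (pi * P):
  1/6*1/6 + 7/18*1/6 + 4/9*1/6 = 1/6 = pi_S0  (ok)
  1/6*1/6 + 7/18*1/6 + 4/9*2/3 = 7/18 = pi_S1  (ok)
  1/6*2/3 + 7/18*2/3 + 4/9*1/6 = 4/9 = pi_S2  (ok)

Answer: 1/6 7/18 4/9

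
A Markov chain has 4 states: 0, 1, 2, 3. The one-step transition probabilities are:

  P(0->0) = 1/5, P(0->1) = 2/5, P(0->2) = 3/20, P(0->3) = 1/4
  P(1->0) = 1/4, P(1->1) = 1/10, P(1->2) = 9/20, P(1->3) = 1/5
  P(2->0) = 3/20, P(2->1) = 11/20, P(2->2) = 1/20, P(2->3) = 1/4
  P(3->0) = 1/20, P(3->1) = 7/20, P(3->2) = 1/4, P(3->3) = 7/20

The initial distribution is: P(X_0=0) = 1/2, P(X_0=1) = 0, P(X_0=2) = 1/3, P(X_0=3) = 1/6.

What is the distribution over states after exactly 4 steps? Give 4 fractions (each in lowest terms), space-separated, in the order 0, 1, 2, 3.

Propagating the distribution step by step (d_{t+1} = d_t * P):
d_0 = (0=1/2, 1=0, 2=1/3, 3=1/6)
  d_1[0] = 1/2*1/5 + 0*1/4 + 1/3*3/20 + 1/6*1/20 = 19/120
  d_1[1] = 1/2*2/5 + 0*1/10 + 1/3*11/20 + 1/6*7/20 = 53/120
  d_1[2] = 1/2*3/20 + 0*9/20 + 1/3*1/20 + 1/6*1/4 = 2/15
  d_1[3] = 1/2*1/4 + 0*1/5 + 1/3*1/4 + 1/6*7/20 = 4/15
d_1 = (0=19/120, 1=53/120, 2=2/15, 3=4/15)
  d_2[0] = 19/120*1/5 + 53/120*1/4 + 2/15*3/20 + 4/15*1/20 = 421/2400
  d_2[1] = 19/120*2/5 + 53/120*1/10 + 2/15*11/20 + 4/15*7/20 = 329/1200
  d_2[2] = 19/120*3/20 + 53/120*9/20 + 2/15*1/20 + 4/15*1/4 = 71/240
  d_2[3] = 19/120*1/4 + 53/120*1/5 + 2/15*1/4 + 4/15*7/20 = 611/2400
d_2 = (0=421/2400, 1=329/1200, 2=71/240, 3=611/2400)
  d_3[0] = 421/2400*1/5 + 329/1200*1/4 + 71/240*3/20 + 611/2400*1/20 = 1543/9600
  d_3[1] = 421/2400*2/5 + 329/1200*1/10 + 71/240*11/20 + 611/2400*7/20 = 16771/48000
  d_3[2] = 421/2400*3/20 + 329/1200*9/20 + 71/240*1/20 + 611/2400*1/4 = 73/320
  d_3[3] = 421/2400*1/4 + 329/1200*1/5 + 71/240*1/4 + 611/2400*7/20 = 1047/4000
d_3 = (0=1543/9600, 1=16771/48000, 2=73/320, 3=1047/4000)
  d_4[0] = 1543/9600*1/5 + 16771/48000*1/4 + 73/320*3/20 + 1047/4000*1/20 = 160129/960000
  d_4[1] = 1543/9600*2/5 + 16771/48000*1/10 + 73/320*11/20 + 1047/4000*7/20 = 5061/16000
  d_4[2] = 1543/9600*3/20 + 16771/48000*9/20 + 73/320*1/20 + 1047/4000*1/4 = 41309/160000
  d_4[3] = 1543/9600*1/4 + 16771/48000*1/5 + 73/320*1/4 + 1047/4000*7/20 = 248357/960000
d_4 = (0=160129/960000, 1=5061/16000, 2=41309/160000, 3=248357/960000)

Answer: 160129/960000 5061/16000 41309/160000 248357/960000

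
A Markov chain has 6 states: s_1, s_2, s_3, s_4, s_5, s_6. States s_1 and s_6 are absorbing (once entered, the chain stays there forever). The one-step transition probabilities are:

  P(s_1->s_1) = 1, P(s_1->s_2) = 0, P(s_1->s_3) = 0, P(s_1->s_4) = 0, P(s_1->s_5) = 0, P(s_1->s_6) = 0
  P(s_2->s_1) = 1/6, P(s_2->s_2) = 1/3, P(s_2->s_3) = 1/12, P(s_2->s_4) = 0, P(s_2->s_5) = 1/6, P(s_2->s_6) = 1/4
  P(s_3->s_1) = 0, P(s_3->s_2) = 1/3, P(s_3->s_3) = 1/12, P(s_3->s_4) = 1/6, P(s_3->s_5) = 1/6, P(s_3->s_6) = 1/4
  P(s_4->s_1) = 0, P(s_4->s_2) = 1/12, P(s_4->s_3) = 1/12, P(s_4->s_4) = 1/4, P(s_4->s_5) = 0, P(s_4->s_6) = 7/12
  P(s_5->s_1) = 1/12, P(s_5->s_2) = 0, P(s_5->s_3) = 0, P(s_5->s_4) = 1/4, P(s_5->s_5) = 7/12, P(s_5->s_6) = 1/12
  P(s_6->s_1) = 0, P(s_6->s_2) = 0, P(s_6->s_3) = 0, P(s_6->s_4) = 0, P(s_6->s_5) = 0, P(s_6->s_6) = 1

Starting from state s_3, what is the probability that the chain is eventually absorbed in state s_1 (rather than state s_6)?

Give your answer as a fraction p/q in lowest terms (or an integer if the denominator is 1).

Let a_i = P(absorbed in s_1 | start in state i).
Boundary conditions: a_s_1 = 1, a_s_6 = 0.
For each transient state i, a_i = sum_j P(i->j) * a_j:
  a_s_2 = 1/6*a_s_1 + 1/3*a_s_2 + 1/12*a_s_3 + 0*a_s_4 + 1/6*a_s_5 + 1/4*a_s_6
  a_s_3 = 0*a_s_1 + 1/3*a_s_2 + 1/12*a_s_3 + 1/6*a_s_4 + 1/6*a_s_5 + 1/4*a_s_6
  a_s_4 = 0*a_s_1 + 1/12*a_s_2 + 1/12*a_s_3 + 1/4*a_s_4 + 0*a_s_5 + 7/12*a_s_6
  a_s_5 = 1/12*a_s_1 + 0*a_s_2 + 0*a_s_3 + 1/4*a_s_4 + 7/12*a_s_5 + 1/12*a_s_6

Substituting a_s_1 = 1 and a_s_6 = 0, rearrange to (I - Q) a = r where r[i] = P(i -> s_1):
  [2/3, -1/12, 0, -1/6] . (a_s_2, a_s_3, a_s_4, a_s_5) = 1/6
  [-1/3, 11/12, -1/6, -1/6] . (a_s_2, a_s_3, a_s_4, a_s_5) = 0
  [-1/12, -1/12, 3/4, 0] . (a_s_2, a_s_3, a_s_4, a_s_5) = 0
  [0, 0, -1/4, 5/12] . (a_s_2, a_s_3, a_s_4, a_s_5) = 1/12

Solving yields:
  a_s_2 = 65/197
  a_s_3 = 34/197
  a_s_4 = 11/197
  a_s_5 = 46/197

Starting state is s_3, so the absorption probability is a_s_3 = 34/197.

Answer: 34/197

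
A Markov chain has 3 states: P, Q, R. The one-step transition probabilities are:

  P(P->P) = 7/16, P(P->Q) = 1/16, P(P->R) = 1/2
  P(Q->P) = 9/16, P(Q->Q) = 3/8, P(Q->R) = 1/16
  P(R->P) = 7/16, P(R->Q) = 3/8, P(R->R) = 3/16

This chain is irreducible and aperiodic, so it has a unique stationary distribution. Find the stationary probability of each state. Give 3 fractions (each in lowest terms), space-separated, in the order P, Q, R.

Answer: 62/133 61/266 81/266

Derivation:
The stationary distribution satisfies pi = pi * P, i.e.:
  pi_P = 7/16*pi_P + 9/16*pi_Q + 7/16*pi_R
  pi_Q = 1/16*pi_P + 3/8*pi_Q + 3/8*pi_R
  pi_R = 1/2*pi_P + 1/16*pi_Q + 3/16*pi_R
with normalization: pi_P + pi_Q + pi_R = 1.

Using the first 2 balance equations plus normalization, the linear system A*pi = b is:
  [-9/16, 9/16, 7/16] . pi = 0
  [1/16, -5/8, 3/8] . pi = 0
  [1, 1, 1] . pi = 1

Solving yields:
  pi_P = 62/133
  pi_Q = 61/266
  pi_R = 81/266

Verification (pi * P):
  62/133*7/16 + 61/266*9/16 + 81/266*7/16 = 62/133 = pi_P  (ok)
  62/133*1/16 + 61/266*3/8 + 81/266*3/8 = 61/266 = pi_Q  (ok)
  62/133*1/2 + 61/266*1/16 + 81/266*3/16 = 81/266 = pi_R  (ok)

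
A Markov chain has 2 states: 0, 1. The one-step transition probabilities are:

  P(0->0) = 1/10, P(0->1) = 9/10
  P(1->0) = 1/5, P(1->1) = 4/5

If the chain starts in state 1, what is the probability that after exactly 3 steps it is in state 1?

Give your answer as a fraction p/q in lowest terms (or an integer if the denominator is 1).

Computing P^3 by repeated multiplication:
P^1 =
  0: [1/10, 9/10]
  1: [1/5, 4/5]
P^2 =
  0: [19/100, 81/100]
  1: [9/50, 41/50]
P^3 =
  0: [181/1000, 819/1000]
  1: [91/500, 409/500]

(P^3)[1 -> 1] = 409/500

Answer: 409/500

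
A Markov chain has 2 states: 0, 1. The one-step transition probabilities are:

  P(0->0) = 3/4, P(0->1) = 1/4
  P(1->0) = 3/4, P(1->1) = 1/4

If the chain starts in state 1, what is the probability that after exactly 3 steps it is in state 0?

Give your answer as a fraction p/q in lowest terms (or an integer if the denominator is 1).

Answer: 3/4

Derivation:
Computing P^3 by repeated multiplication:
P^1 =
  0: [3/4, 1/4]
  1: [3/4, 1/4]
P^2 =
  0: [3/4, 1/4]
  1: [3/4, 1/4]
P^3 =
  0: [3/4, 1/4]
  1: [3/4, 1/4]

(P^3)[1 -> 0] = 3/4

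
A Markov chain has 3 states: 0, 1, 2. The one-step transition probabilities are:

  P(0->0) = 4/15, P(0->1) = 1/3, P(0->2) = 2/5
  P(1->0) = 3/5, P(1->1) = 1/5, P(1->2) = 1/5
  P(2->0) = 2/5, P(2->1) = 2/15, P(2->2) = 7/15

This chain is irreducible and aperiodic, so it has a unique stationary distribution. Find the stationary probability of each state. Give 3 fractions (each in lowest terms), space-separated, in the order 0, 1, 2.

The stationary distribution satisfies pi = pi * P, i.e.:
  pi_0 = 4/15*pi_0 + 3/5*pi_1 + 2/5*pi_2
  pi_1 = 1/3*pi_0 + 1/5*pi_1 + 2/15*pi_2
  pi_2 = 2/5*pi_0 + 1/5*pi_1 + 7/15*pi_2
with normalization: pi_0 + pi_1 + pi_2 = 1.

Using the first 2 balance equations plus normalization, the linear system A*pi = b is:
  [-11/15, 3/5, 2/5] . pi = 0
  [1/3, -4/5, 2/15] . pi = 0
  [1, 1, 1] . pi = 1

Solving yields:
  pi_0 = 90/229
  pi_1 = 52/229
  pi_2 = 87/229

Verification (pi * P):
  90/229*4/15 + 52/229*3/5 + 87/229*2/5 = 90/229 = pi_0  (ok)
  90/229*1/3 + 52/229*1/5 + 87/229*2/15 = 52/229 = pi_1  (ok)
  90/229*2/5 + 52/229*1/5 + 87/229*7/15 = 87/229 = pi_2  (ok)

Answer: 90/229 52/229 87/229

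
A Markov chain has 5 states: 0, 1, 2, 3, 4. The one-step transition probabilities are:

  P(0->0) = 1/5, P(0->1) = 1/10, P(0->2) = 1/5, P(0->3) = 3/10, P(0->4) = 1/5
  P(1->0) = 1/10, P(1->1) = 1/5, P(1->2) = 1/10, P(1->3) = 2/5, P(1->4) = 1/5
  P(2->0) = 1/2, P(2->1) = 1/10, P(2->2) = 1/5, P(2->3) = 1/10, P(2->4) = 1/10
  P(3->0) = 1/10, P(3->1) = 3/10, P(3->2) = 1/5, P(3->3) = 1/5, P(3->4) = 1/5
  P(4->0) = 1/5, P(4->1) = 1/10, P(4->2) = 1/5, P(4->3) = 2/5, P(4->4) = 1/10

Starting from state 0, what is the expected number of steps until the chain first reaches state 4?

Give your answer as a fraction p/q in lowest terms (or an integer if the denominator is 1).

Answer: 644/117

Derivation:
Let h_i = expected steps to first reach 4 from state i.
Boundary: h_4 = 0.
First-step equations for the other states:
  h_0 = 1 + 1/5*h_0 + 1/10*h_1 + 1/5*h_2 + 3/10*h_3 + 1/5*h_4
  h_1 = 1 + 1/10*h_0 + 1/5*h_1 + 1/10*h_2 + 2/5*h_3 + 1/5*h_4
  h_2 = 1 + 1/2*h_0 + 1/10*h_1 + 1/5*h_2 + 1/10*h_3 + 1/10*h_4
  h_3 = 1 + 1/10*h_0 + 3/10*h_1 + 1/5*h_2 + 1/5*h_3 + 1/5*h_4

Substituting h_4 = 0 and rearranging gives the linear system (I - Q) h = 1:
  [4/5, -1/10, -1/5, -3/10] . (h_0, h_1, h_2, h_3) = 1
  [-1/10, 4/5, -1/10, -2/5] . (h_0, h_1, h_2, h_3) = 1
  [-1/2, -1/10, 4/5, -1/10] . (h_0, h_1, h_2, h_3) = 1
  [-1/10, -3/10, -1/5, 4/5] . (h_0, h_1, h_2, h_3) = 1

Solving yields:
  h_0 = 644/117
  h_1 = 1910/351
  h_2 = 2126/351
  h_3 = 1928/351

Starting state is 0, so the expected hitting time is h_0 = 644/117.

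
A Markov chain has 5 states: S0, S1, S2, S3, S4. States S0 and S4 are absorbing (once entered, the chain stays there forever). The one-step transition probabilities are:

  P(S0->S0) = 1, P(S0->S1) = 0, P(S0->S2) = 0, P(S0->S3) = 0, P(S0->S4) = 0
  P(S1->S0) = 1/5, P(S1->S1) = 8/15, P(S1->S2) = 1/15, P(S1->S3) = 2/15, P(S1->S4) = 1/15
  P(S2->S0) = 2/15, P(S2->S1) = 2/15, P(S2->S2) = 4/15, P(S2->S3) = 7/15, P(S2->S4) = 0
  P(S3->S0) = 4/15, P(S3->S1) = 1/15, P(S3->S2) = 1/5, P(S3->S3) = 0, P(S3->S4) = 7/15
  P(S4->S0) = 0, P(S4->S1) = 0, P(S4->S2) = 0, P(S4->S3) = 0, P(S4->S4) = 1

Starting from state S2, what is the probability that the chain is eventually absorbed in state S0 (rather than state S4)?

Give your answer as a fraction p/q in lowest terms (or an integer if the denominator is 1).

Let a_i = P(absorbed in S0 | start in state i).
Boundary conditions: a_S0 = 1, a_S4 = 0.
For each transient state i, a_i = sum_j P(i->j) * a_j:
  a_S1 = 1/5*a_S0 + 8/15*a_S1 + 1/15*a_S2 + 2/15*a_S3 + 1/15*a_S4
  a_S2 = 2/15*a_S0 + 2/15*a_S1 + 4/15*a_S2 + 7/15*a_S3 + 0*a_S4
  a_S3 = 4/15*a_S0 + 1/15*a_S1 + 1/5*a_S2 + 0*a_S3 + 7/15*a_S4

Substituting a_S0 = 1 and a_S4 = 0, rearrange to (I - Q) a = r where r[i] = P(i -> S0):
  [7/15, -1/15, -2/15] . (a_S1, a_S2, a_S3) = 1/5
  [-2/15, 11/15, -7/15] . (a_S1, a_S2, a_S3) = 2/15
  [-1/15, -1/5, 1] . (a_S1, a_S2, a_S3) = 4/15

Solving yields:
  a_S1 = 590/937
  a_S2 = 529/937
  a_S3 = 395/937

Starting state is S2, so the absorption probability is a_S2 = 529/937.

Answer: 529/937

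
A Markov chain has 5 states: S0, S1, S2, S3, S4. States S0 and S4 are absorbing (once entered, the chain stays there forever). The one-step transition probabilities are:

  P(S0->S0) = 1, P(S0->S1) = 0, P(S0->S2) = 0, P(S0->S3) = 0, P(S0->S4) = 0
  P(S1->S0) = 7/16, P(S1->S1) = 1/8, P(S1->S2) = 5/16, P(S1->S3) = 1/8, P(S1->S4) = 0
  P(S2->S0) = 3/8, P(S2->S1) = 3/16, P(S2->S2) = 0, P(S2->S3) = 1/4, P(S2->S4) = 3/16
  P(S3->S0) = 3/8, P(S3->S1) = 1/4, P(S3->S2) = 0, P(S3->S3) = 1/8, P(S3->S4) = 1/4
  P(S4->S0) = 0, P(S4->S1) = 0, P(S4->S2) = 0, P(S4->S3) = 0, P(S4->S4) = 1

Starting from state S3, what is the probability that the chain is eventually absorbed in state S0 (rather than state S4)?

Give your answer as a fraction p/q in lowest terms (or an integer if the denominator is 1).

Let a_i = P(absorbed in S0 | start in state i).
Boundary conditions: a_S0 = 1, a_S4 = 0.
For each transient state i, a_i = sum_j P(i->j) * a_j:
  a_S1 = 7/16*a_S0 + 1/8*a_S1 + 5/16*a_S2 + 1/8*a_S3 + 0*a_S4
  a_S2 = 3/8*a_S0 + 3/16*a_S1 + 0*a_S2 + 1/4*a_S3 + 3/16*a_S4
  a_S3 = 3/8*a_S0 + 1/4*a_S1 + 0*a_S2 + 1/8*a_S3 + 1/4*a_S4

Substituting a_S0 = 1 and a_S4 = 0, rearrange to (I - Q) a = r where r[i] = P(i -> S0):
  [7/8, -5/16, -1/8] . (a_S1, a_S2, a_S3) = 7/16
  [-3/16, 1, -1/4] . (a_S1, a_S2, a_S3) = 3/8
  [-1/4, 0, 7/8] . (a_S1, a_S2, a_S3) = 3/8

Solving yields:
  a_S1 = 1150/1359
  a_S2 = 953/1359
  a_S3 = 911/1359

Starting state is S3, so the absorption probability is a_S3 = 911/1359.

Answer: 911/1359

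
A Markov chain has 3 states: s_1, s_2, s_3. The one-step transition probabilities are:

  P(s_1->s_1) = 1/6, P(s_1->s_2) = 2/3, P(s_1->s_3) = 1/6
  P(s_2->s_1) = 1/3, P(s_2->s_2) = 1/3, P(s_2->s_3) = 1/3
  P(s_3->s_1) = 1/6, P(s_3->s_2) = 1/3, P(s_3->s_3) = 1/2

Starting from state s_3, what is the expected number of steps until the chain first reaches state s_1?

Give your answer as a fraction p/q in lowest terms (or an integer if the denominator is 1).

Let h_i = expected steps to first reach s_1 from state i.
Boundary: h_s_1 = 0.
First-step equations for the other states:
  h_s_2 = 1 + 1/3*h_s_1 + 1/3*h_s_2 + 1/3*h_s_3
  h_s_3 = 1 + 1/6*h_s_1 + 1/3*h_s_2 + 1/2*h_s_3

Substituting h_s_1 = 0 and rearranging gives the linear system (I - Q) h = 1:
  [2/3, -1/3] . (h_s_2, h_s_3) = 1
  [-1/3, 1/2] . (h_s_2, h_s_3) = 1

Solving yields:
  h_s_2 = 15/4
  h_s_3 = 9/2

Starting state is s_3, so the expected hitting time is h_s_3 = 9/2.

Answer: 9/2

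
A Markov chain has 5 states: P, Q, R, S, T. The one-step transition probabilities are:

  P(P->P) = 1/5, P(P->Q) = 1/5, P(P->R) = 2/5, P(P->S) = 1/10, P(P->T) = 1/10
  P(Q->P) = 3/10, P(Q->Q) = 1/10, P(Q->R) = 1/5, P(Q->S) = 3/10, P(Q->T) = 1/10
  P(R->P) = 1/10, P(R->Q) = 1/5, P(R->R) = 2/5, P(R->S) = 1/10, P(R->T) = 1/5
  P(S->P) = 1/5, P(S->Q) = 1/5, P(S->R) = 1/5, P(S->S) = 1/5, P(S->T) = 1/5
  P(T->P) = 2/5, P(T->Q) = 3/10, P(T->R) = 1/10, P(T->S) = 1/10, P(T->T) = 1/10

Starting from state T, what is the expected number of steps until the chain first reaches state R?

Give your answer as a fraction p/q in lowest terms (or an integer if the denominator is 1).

Let h_i = expected steps to first reach R from state i.
Boundary: h_R = 0.
First-step equations for the other states:
  h_P = 1 + 1/5*h_P + 1/5*h_Q + 2/5*h_R + 1/10*h_S + 1/10*h_T
  h_Q = 1 + 3/10*h_P + 1/10*h_Q + 1/5*h_R + 3/10*h_S + 1/10*h_T
  h_S = 1 + 1/5*h_P + 1/5*h_Q + 1/5*h_R + 1/5*h_S + 1/5*h_T
  h_T = 1 + 2/5*h_P + 3/10*h_Q + 1/10*h_R + 1/10*h_S + 1/10*h_T

Substituting h_R = 0 and rearranging gives the linear system (I - Q) h = 1:
  [4/5, -1/5, -1/10, -1/10] . (h_P, h_Q, h_S, h_T) = 1
  [-3/10, 9/10, -3/10, -1/10] . (h_P, h_Q, h_S, h_T) = 1
  [-1/5, -1/5, 4/5, -1/5] . (h_P, h_Q, h_S, h_T) = 1
  [-2/5, -3/10, -1/10, 9/10] . (h_P, h_Q, h_S, h_T) = 1

Solving yields:
  h_P = 260/77
  h_Q = 6070/1463
  h_S = 565/133
  h_T = 6535/1463

Starting state is T, so the expected hitting time is h_T = 6535/1463.

Answer: 6535/1463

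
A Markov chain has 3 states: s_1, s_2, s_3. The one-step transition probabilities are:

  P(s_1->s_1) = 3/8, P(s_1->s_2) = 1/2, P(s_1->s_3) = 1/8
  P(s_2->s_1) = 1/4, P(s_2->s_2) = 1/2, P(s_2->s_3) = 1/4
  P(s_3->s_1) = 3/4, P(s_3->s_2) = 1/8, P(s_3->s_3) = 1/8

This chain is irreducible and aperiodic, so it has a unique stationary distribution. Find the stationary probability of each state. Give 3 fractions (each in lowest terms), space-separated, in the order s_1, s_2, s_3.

Answer: 26/67 29/67 12/67

Derivation:
The stationary distribution satisfies pi = pi * P, i.e.:
  pi_s_1 = 3/8*pi_s_1 + 1/4*pi_s_2 + 3/4*pi_s_3
  pi_s_2 = 1/2*pi_s_1 + 1/2*pi_s_2 + 1/8*pi_s_3
  pi_s_3 = 1/8*pi_s_1 + 1/4*pi_s_2 + 1/8*pi_s_3
with normalization: pi_s_1 + pi_s_2 + pi_s_3 = 1.

Using the first 2 balance equations plus normalization, the linear system A*pi = b is:
  [-5/8, 1/4, 3/4] . pi = 0
  [1/2, -1/2, 1/8] . pi = 0
  [1, 1, 1] . pi = 1

Solving yields:
  pi_s_1 = 26/67
  pi_s_2 = 29/67
  pi_s_3 = 12/67

Verification (pi * P):
  26/67*3/8 + 29/67*1/4 + 12/67*3/4 = 26/67 = pi_s_1  (ok)
  26/67*1/2 + 29/67*1/2 + 12/67*1/8 = 29/67 = pi_s_2  (ok)
  26/67*1/8 + 29/67*1/4 + 12/67*1/8 = 12/67 = pi_s_3  (ok)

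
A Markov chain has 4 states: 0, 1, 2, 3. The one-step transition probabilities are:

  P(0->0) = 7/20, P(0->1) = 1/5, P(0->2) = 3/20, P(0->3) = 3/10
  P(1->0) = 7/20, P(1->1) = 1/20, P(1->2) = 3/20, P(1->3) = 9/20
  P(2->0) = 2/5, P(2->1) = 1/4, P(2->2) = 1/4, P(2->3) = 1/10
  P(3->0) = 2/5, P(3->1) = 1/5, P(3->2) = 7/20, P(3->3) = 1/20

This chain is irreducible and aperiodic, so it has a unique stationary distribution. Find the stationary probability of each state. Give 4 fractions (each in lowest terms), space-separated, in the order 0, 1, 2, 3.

Answer: 3985/10706 1963/10706 2325/10706 2433/10706

Derivation:
The stationary distribution satisfies pi = pi * P, i.e.:
  pi_0 = 7/20*pi_0 + 7/20*pi_1 + 2/5*pi_2 + 2/5*pi_3
  pi_1 = 1/5*pi_0 + 1/20*pi_1 + 1/4*pi_2 + 1/5*pi_3
  pi_2 = 3/20*pi_0 + 3/20*pi_1 + 1/4*pi_2 + 7/20*pi_3
  pi_3 = 3/10*pi_0 + 9/20*pi_1 + 1/10*pi_2 + 1/20*pi_3
with normalization: pi_0 + pi_1 + pi_2 + pi_3 = 1.

Using the first 3 balance equations plus normalization, the linear system A*pi = b is:
  [-13/20, 7/20, 2/5, 2/5] . pi = 0
  [1/5, -19/20, 1/4, 1/5] . pi = 0
  [3/20, 3/20, -3/4, 7/20] . pi = 0
  [1, 1, 1, 1] . pi = 1

Solving yields:
  pi_0 = 3985/10706
  pi_1 = 1963/10706
  pi_2 = 2325/10706
  pi_3 = 2433/10706

Verification (pi * P):
  3985/10706*7/20 + 1963/10706*7/20 + 2325/10706*2/5 + 2433/10706*2/5 = 3985/10706 = pi_0  (ok)
  3985/10706*1/5 + 1963/10706*1/20 + 2325/10706*1/4 + 2433/10706*1/5 = 1963/10706 = pi_1  (ok)
  3985/10706*3/20 + 1963/10706*3/20 + 2325/10706*1/4 + 2433/10706*7/20 = 2325/10706 = pi_2  (ok)
  3985/10706*3/10 + 1963/10706*9/20 + 2325/10706*1/10 + 2433/10706*1/20 = 2433/10706 = pi_3  (ok)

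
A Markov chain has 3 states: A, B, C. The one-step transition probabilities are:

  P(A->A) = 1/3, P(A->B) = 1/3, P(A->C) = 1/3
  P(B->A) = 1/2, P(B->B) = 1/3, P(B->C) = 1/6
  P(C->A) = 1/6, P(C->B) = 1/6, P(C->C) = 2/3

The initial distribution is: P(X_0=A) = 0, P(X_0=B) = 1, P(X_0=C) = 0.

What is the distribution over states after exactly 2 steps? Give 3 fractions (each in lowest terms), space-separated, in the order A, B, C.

Answer: 13/36 11/36 1/3

Derivation:
Propagating the distribution step by step (d_{t+1} = d_t * P):
d_0 = (A=0, B=1, C=0)
  d_1[A] = 0*1/3 + 1*1/2 + 0*1/6 = 1/2
  d_1[B] = 0*1/3 + 1*1/3 + 0*1/6 = 1/3
  d_1[C] = 0*1/3 + 1*1/6 + 0*2/3 = 1/6
d_1 = (A=1/2, B=1/3, C=1/6)
  d_2[A] = 1/2*1/3 + 1/3*1/2 + 1/6*1/6 = 13/36
  d_2[B] = 1/2*1/3 + 1/3*1/3 + 1/6*1/6 = 11/36
  d_2[C] = 1/2*1/3 + 1/3*1/6 + 1/6*2/3 = 1/3
d_2 = (A=13/36, B=11/36, C=1/3)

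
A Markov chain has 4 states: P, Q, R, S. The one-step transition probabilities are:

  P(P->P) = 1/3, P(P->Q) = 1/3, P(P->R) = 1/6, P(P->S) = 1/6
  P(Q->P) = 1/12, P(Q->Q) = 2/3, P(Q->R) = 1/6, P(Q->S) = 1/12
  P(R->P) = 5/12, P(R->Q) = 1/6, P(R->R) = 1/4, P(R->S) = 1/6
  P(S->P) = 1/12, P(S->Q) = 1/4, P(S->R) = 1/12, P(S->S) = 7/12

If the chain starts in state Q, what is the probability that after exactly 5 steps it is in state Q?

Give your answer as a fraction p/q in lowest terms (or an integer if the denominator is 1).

Computing P^5 by repeated multiplication:
P^1 =
  P: [1/3, 1/3, 1/6, 1/6]
  Q: [1/12, 2/3, 1/6, 1/12]
  R: [5/12, 1/6, 1/4, 1/6]
  S: [1/12, 1/4, 1/12, 7/12]
P^2 =
  P: [2/9, 29/72, 1/6, 5/24]
  Q: [23/144, 25/48, 25/144, 7/48]
  R: [13/48, 1/3, 25/144, 2/9]
  S: [19/144, 17/48, 1/8, 7/18]
P^3 =
  P: [7/36, 365/864, 47/288, 95/432]
  Q: [313/1728, 805/1728, 73/432, 53/288]
  R: [361/1728, 343/864, 281/1728, 25/108]
  S: [91/576, 43/108, 125/864, 517/1728]
P^4 =
  P: [161/864, 1111/2592, 1679/10368, 257/1152]
  Q: [3835/20736, 4615/10368, 1715/10368, 4241/20736]
  R: [3935/20736, 161/384, 3337/20736, 265/1152]
  S: [3547/20736, 8647/20736, 1063/6912, 5353/20736]
P^5 =
  P: [715/3888, 5953/13824, 10051/62208, 27857/124416]
  Q: [45961/248832, 108763/248832, 40661/248832, 53447/248832]
  R: [45889/248832, 26569/62208, 40039/248832, 1573/6912]
  S: [14711/82944, 35267/82944, 9827/62208, 29795/124416]

(P^5)[Q -> Q] = 108763/248832

Answer: 108763/248832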